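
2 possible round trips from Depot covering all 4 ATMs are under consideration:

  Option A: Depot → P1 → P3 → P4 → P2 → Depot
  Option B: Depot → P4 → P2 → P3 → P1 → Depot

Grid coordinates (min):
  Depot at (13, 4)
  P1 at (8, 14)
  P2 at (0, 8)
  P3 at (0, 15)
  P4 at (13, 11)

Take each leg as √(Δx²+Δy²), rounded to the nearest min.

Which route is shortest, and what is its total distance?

Option A: 11 + 8 + 14 + 13 + 14 = 60
Option B: 7 + 13 + 7 + 8 + 11 = 46

Shortest is Option B, total 46 min.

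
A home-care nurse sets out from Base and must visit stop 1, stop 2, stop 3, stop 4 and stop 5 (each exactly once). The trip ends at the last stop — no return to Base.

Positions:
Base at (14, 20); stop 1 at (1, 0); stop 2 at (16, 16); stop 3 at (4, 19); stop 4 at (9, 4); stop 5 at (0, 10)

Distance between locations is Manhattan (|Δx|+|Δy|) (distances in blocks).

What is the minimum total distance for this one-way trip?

There are 5! = 120 possible orderings.
Base → stop 1 → stop 2 → stop 3 → stop 4 → stop 5: 33+31+15+20+15 = 114
Base → stop 1 → stop 2 → stop 3 → stop 5 → stop 4: 33+31+15+13+15 = 107
Base → stop 1 → stop 2 → stop 4 → stop 3 → stop 5: 33+31+19+20+13 = 116
Base → stop 1 → stop 2 → stop 4 → stop 5 → stop 3: 33+31+19+15+13 = 111
Base → stop 1 → stop 2 → stop 5 → stop 3 → stop 4: 33+31+22+13+20 = 119
Base → stop 1 → stop 2 → stop 5 → stop 4 → stop 3: 33+31+22+15+20 = 121
Base → stop 1 → stop 3 → stop 2 → stop 4 → stop 5: 33+22+15+19+15 = 104
Base → stop 1 → stop 3 → stop 2 → stop 5 → stop 4: 33+22+15+22+15 = 107
Base → stop 1 → stop 3 → stop 4 → stop 2 → stop 5: 33+22+20+19+22 = 116
Base → stop 1 → stop 3 → stop 4 → stop 5 → stop 2: 33+22+20+15+22 = 112
Base → stop 1 → stop 3 → stop 5 → stop 2 → stop 4: 33+22+13+22+19 = 109
Base → stop 1 → stop 3 → stop 5 → stop 4 → stop 2: 33+22+13+15+19 = 102
Base → stop 1 → stop 4 → stop 2 → stop 3 → stop 5: 33+12+19+15+13 = 92
Base → stop 1 → stop 4 → stop 2 → stop 5 → stop 3: 33+12+19+22+13 = 99
… (106 more)
Base → stop 2 → stop 3 → stop 5 → stop 1 → stop 4: 6+15+13+11+12 = 57  ← best
The minimum is 57.
One shortest path: Base → stop 2 → stop 3 → stop 5 → stop 1 → stop 4.

57 blocks — the minimum one-way total.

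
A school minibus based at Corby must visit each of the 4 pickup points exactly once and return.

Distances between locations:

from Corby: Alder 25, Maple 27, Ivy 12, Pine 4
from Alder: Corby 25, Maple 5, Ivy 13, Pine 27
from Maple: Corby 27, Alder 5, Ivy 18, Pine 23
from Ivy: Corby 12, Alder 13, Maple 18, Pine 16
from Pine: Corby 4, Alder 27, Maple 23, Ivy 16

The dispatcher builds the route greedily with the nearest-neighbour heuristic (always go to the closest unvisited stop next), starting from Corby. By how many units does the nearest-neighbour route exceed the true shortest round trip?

Excess over optimum: 8.

Corby: Pine=4, Ivy=12, Alder=25, Maple=27 ⇒ Pine
Pine: Ivy=16, Maple=23, Alder=27 ⇒ Ivy
Ivy: Alder=13, Maple=18 ⇒ Alder
Alder: Maple=5 ⇒ Maple
NN route Corby → Pine → Ivy → Alder → Maple → Corby costs 65.
Optimal: Corby → Ivy → Alder → Maple → Pine → Corby costs 57 (by enumerating all 12 distinct tours).
Excess = 65 − 57 = 8.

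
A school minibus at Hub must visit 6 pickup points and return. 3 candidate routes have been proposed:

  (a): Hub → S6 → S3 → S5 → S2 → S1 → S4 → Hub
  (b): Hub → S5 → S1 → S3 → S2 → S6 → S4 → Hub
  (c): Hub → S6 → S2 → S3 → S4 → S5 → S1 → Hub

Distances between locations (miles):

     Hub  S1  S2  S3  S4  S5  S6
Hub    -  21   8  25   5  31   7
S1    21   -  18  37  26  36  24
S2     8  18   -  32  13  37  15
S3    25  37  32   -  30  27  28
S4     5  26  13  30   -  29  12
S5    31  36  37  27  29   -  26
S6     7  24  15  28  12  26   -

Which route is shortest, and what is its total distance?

Shortest is (a), total 148 miles.

(a): 7 + 28 + 27 + 37 + 18 + 26 + 5 = 148
(b): 31 + 36 + 37 + 32 + 15 + 12 + 5 = 168
(c): 7 + 15 + 32 + 30 + 29 + 36 + 21 = 170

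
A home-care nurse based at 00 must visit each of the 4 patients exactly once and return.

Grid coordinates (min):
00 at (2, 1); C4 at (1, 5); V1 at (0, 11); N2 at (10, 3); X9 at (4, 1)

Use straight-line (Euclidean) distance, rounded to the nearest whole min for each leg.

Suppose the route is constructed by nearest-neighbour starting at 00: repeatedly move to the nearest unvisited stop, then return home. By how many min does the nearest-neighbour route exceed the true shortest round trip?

From 00: X9=2, C4=4, N2=8, V1=10 → choose X9 (2).
From X9: C4=5, N2=6, V1=11 → choose C4 (5).
From C4: V1=6, N2=9 → choose V1 (6).
From V1: N2=13 → choose N2 (13).
NN route 00 → X9 → C4 → V1 → N2 → 00 costs 34.
Optimal: 00 → C4 → V1 → N2 → X9 → 00 costs 31 (by enumerating all 12 distinct tours).
Excess = 34 − 31 = 3.

3 min longer than the optimal tour.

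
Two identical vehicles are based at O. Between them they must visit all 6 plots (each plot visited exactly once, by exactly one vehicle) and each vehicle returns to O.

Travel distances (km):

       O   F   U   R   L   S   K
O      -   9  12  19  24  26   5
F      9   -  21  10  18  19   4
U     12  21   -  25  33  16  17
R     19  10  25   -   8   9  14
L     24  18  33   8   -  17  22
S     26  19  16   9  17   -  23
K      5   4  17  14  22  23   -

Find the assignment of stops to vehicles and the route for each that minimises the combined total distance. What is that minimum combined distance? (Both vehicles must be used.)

Try each way of splitting the stops between the two vehicles (each non-empty) and, for each split, find the best tour for each vehicle:
  {F} + {U, R, L, S, K}: 18 + 72 = 90
  {U} + {F, R, L, S, K}: 24 + 69 = 93
  {F, U} + {R, L, S, K}: 42 + 69 = 111
  {R} + {F, U, L, S, K}: 38 + 72 = 110
  {F, R} + {U, L, S, K}: 38 + 72 = 110
  {U, R} + {F, L, S, K}: 56 + 69 = 125
  … (31 splits in total)
  {F, U, R, L, S} + {K}: 72 + 10 = 82  ← best
Best: vehicle 1 O → F → R → L → S → U → O = 72; vehicle 2 O → K → O = 10; combined 82.

Minimum combined distance: 82 km.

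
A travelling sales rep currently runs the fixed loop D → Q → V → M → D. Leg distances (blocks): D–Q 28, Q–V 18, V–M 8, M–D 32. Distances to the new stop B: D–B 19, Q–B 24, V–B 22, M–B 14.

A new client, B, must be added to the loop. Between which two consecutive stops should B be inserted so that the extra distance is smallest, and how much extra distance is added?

Adding 1 blocks by placing B on the M–D leg.

Insertion cost between consecutive stops i–j is d(i,B) + d(B,j) − d(i,j):
  between D and Q: 19 + 24 − 28 = 15
  between Q and V: 24 + 22 − 18 = 28
  between V and M: 22 + 14 − 8 = 28
  between M and D: 14 + 19 − 32 = 1
Cheapest insertion is between M and D, adding 1.
New total = 86 + 1 = 87.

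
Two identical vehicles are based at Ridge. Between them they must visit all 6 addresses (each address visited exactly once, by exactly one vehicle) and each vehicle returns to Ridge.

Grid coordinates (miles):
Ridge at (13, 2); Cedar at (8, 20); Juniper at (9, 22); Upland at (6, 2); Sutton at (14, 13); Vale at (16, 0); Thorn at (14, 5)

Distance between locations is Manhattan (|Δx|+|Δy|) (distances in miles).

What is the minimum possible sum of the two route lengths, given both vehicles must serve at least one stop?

Try each way of splitting the stops between the two vehicles (each non-empty) and, for each split, find the best tour for each vehicle:
  {Cedar} + {Juniper, Upland, Sutton, Vale, Thorn}: 46 + 64 = 110
  {Juniper} + {Cedar, Upland, Sutton, Vale, Thorn}: 48 + 60 = 108
  {Cedar, Juniper} + {Upland, Sutton, Vale, Thorn}: 50 + 46 = 96
  {Upland} + {Cedar, Juniper, Sutton, Vale, Thorn}: 14 + 60 = 74
  {Cedar, Upland} + {Juniper, Sutton, Vale, Thorn}: 50 + 58 = 108
  {Juniper, Upland} + {Cedar, Sutton, Vale, Thorn}: 54 + 56 = 110
  … (31 splits in total)
  {Vale} + {Cedar, Juniper, Upland, Sutton, Thorn}: 10 + 56 = 66  ← best
Best: vehicle 1 Ridge → Vale → Ridge = 10; vehicle 2 Ridge → Upland → Cedar → Juniper → Sutton → Thorn → Ridge = 56; combined 66.

Minimum combined distance: 66 miles.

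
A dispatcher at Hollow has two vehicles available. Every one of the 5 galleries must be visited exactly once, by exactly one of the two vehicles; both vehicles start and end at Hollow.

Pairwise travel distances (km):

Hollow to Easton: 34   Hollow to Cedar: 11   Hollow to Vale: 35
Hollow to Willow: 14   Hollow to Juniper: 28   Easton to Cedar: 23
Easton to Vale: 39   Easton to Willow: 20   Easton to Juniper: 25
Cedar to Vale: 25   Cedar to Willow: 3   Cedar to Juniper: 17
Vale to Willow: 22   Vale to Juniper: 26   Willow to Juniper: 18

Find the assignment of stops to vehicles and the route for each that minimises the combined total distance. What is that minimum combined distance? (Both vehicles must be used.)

Try each way of splitting the stops between the two vehicles (each non-empty) and, for each split, find the best tour for each vehicle:
  {Easton} + {Cedar, Vale, Willow, Juniper}: 68 + 90 = 158
  {Cedar} + {Easton, Vale, Willow, Juniper}: 22 + 120 = 142
  {Easton, Cedar} + {Vale, Willow, Juniper}: 68 + 90 = 158
  {Vale} + {Easton, Cedar, Willow, Juniper}: 70 + 87 = 157
  {Easton, Vale} + {Cedar, Willow, Juniper}: 108 + 60 = 168
  {Cedar, Vale} + {Easton, Willow, Juniper}: 71 + 87 = 158
  … (15 splits in total)
Best: vehicle 1 Hollow → Cedar → Hollow = 22; vehicle 2 Hollow → Vale → Juniper → Easton → Willow → Hollow = 120; combined 142.

142 km — the smallest possible combined total.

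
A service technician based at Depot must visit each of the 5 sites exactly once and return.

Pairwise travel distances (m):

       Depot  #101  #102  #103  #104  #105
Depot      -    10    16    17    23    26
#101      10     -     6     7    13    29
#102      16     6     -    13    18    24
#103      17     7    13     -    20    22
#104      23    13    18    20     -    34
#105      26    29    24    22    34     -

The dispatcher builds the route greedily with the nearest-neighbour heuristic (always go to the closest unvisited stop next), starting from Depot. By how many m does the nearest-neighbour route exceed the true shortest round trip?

The nearest-neighbour route is 7 m longer than optimal.

From Depot: #101=10, #102=16, #103=17, #104=23, #105=26 → choose #101 (10).
From #101: #102=6, #103=7, #104=13, #105=29 → choose #102 (6).
From #102: #103=13, #104=18, #105=24 → choose #103 (13).
From #103: #104=20, #105=22 → choose #104 (20).
From #104: #105=34 → choose #105 (34).
NN route Depot → #101 → #102 → #103 → #104 → #105 → Depot costs 109.
Optimal: Depot → #101 → #102 → #104 → #103 → #105 → Depot costs 102 (by enumerating all 60 distinct tours).
Excess = 109 − 102 = 7.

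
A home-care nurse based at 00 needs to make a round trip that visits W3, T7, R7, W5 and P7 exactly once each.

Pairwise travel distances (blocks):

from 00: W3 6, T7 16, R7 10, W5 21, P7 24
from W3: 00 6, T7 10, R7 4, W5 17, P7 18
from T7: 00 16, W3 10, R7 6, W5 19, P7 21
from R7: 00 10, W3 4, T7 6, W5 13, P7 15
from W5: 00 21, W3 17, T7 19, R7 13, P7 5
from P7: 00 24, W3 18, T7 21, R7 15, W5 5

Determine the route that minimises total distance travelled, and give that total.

Minimum total distance: 63 blocks.

00→W3→T7→R7→W5→P7→00: 6+10+6+13+5+24 = 64
00→W3→T7→R7→P7→W5→00: 6+10+6+15+5+21 = 63
00→W3→T7→W5→R7→P7→00: 6+10+19+13+15+24 = 87
00→W3→T7→W5→P7→R7→00: 6+10+19+5+15+10 = 65
00→W3→T7→P7→R7→W5→00: 6+10+21+15+13+21 = 86
00→W3→T7→P7→W5→R7→00: 6+10+21+5+13+10 = 65
00→W3→R7→T7→W5→P7→00: 6+4+6+19+5+24 = 64
00→W3→R7→T7→P7→W5→00: 6+4+6+21+5+21 = 63
00→W3→R7→W5→T7→P7→00: 6+4+13+19+21+24 = 87
00→W3→R7→W5→P7→T7→00: 6+4+13+5+21+16 = 65
00→W3→R7→P7→T7→W5→00: 6+4+15+21+19+21 = 86
00→W3→R7→P7→W5→T7→00: 6+4+15+5+19+16 = 65
00→W3→W5→T7→R7→P7→00: 6+17+19+6+15+24 = 87
00→W3→W5→T7→P7→R7→00: 6+17+19+21+15+10 = 88
… (46 more)
The minimum is 63.
One optimal route: 00 → W3 → T7 → R7 → P7 → W5 → 00 (or its reverse).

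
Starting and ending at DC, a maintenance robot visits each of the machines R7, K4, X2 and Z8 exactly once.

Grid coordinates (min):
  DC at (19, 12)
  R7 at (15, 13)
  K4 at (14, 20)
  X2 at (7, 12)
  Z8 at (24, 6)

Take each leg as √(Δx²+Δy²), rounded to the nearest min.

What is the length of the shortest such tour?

47 min — the shortest possible round trip.

There are 12 distinct closed tours to check (reversals are equivalent).
DC → R7 → K4 → X2 → Z8 → DC: 4+7+11+18+8 = 48
DC → R7 → K4 → Z8 → X2 → DC: 4+7+17+18+12 = 58
DC → R7 → X2 → K4 → Z8 → DC: 4+8+11+17+8 = 48
DC → R7 → X2 → Z8 → K4 → DC: 4+8+18+17+9 = 56
DC → R7 → Z8 → K4 → X2 → DC: 4+11+17+11+12 = 55
DC → R7 → Z8 → X2 → K4 → DC: 4+11+18+11+9 = 53
DC → K4 → R7 → X2 → Z8 → DC: 9+7+8+18+8 = 50
DC → K4 → R7 → Z8 → X2 → DC: 9+7+11+18+12 = 57
DC → K4 → X2 → R7 → Z8 → DC: 9+11+8+11+8 = 47
DC → K4 → Z8 → R7 → X2 → DC: 9+17+11+8+12 = 57
DC → X2 → R7 → K4 → Z8 → DC: 12+8+7+17+8 = 52
DC → X2 → K4 → R7 → Z8 → DC: 12+11+7+11+8 = 49
The minimum is 47.
One optimal route: DC → K4 → X2 → R7 → Z8 → DC (or its reverse).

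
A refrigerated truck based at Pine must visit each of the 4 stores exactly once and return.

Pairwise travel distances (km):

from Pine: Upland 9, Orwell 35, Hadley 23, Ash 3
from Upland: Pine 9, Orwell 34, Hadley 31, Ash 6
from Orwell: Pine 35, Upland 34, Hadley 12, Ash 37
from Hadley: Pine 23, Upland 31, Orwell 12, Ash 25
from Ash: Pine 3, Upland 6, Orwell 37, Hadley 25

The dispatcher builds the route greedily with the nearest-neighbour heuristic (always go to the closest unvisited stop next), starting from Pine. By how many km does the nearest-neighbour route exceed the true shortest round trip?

Pine: Ash=3, Upland=9, Hadley=23, Orwell=35 ⇒ Ash
Ash: Upland=6, Hadley=25, Orwell=37 ⇒ Upland
Upland: Hadley=31, Orwell=34 ⇒ Hadley
Hadley: Orwell=12 ⇒ Orwell
NN route Pine → Ash → Upland → Hadley → Orwell → Pine costs 87.
Optimal: Pine → Hadley → Orwell → Upland → Ash → Pine costs 78 (by enumerating all 12 distinct tours).
Excess = 87 − 78 = 9.

Excess over optimum: 9 km.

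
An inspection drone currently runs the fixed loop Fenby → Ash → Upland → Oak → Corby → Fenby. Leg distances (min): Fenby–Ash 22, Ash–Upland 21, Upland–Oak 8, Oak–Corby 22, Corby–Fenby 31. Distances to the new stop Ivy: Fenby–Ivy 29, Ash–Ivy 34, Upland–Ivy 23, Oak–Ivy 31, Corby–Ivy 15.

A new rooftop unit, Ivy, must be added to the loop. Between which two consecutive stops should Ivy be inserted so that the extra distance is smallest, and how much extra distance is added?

+13 min — insert Ivy between Corby and Fenby.

Insertion cost between consecutive stops i–j is d(i,Ivy) + d(Ivy,j) − d(i,j):
  between Fenby and Ash: 29 + 34 − 22 = 41
  between Ash and Upland: 34 + 23 − 21 = 36
  between Upland and Oak: 23 + 31 − 8 = 46
  between Oak and Corby: 31 + 15 − 22 = 24
  between Corby and Fenby: 15 + 29 − 31 = 13
Cheapest insertion is between Corby and Fenby, adding 13.
New total = 104 + 13 = 117.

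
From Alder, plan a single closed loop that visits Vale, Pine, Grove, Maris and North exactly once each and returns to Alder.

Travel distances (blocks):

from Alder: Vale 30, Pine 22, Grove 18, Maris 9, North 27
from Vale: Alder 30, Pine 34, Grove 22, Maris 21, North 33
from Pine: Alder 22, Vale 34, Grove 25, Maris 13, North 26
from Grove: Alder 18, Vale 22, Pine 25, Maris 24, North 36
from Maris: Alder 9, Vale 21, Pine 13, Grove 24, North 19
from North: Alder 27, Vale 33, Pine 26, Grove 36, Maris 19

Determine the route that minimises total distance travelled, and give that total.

Minimum total distance: 121 blocks.

With 5 stops there are 5!/2 = 60 distinct round trips (a route and its reverse cost the same).
Alder-Vale-Pine-Grove-Maris-North-Alder: 30+34+25+24+19+27 = 159
Alder-Vale-Pine-Grove-North-Maris-Alder: 30+34+25+36+19+9 = 153
Alder-Vale-Pine-Maris-Grove-North-Alder: 30+34+13+24+36+27 = 164
Alder-Vale-Pine-Maris-North-Grove-Alder: 30+34+13+19+36+18 = 150
Alder-Vale-Pine-North-Grove-Maris-Alder: 30+34+26+36+24+9 = 159
Alder-Vale-Pine-North-Maris-Grove-Alder: 30+34+26+19+24+18 = 151
Alder-Vale-Grove-Pine-Maris-North-Alder: 30+22+25+13+19+27 = 136
Alder-Vale-Grove-Pine-North-Maris-Alder: 30+22+25+26+19+9 = 131
Alder-Vale-Grove-Maris-Pine-North-Alder: 30+22+24+13+26+27 = 142
Alder-Vale-Grove-Maris-North-Pine-Alder: 30+22+24+19+26+22 = 143
Alder-Vale-Grove-North-Pine-Maris-Alder: 30+22+36+26+13+9 = 136
Alder-Vale-Grove-North-Maris-Pine-Alder: 30+22+36+19+13+22 = 142
Alder-Vale-Maris-Pine-Grove-North-Alder: 30+21+13+25+36+27 = 152
Alder-Vale-Maris-Pine-North-Grove-Alder: 30+21+13+26+36+18 = 144
… (46 more)
Alder-Grove-Vale-North-Pine-Maris-Alder: 18+22+33+26+13+9 = 121  ← best
The minimum is 121.
One optimal route: Alder → Grove → Vale → North → Pine → Maris → Alder (or its reverse).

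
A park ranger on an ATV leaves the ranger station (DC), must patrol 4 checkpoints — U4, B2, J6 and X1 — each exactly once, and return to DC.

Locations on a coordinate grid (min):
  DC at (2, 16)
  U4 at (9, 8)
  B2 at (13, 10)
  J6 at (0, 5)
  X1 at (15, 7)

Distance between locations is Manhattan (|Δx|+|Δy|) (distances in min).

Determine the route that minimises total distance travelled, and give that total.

Shortest round trip = 54 min.

DC - U4 - B2 - J6 - X1 - DC: 15+6+18+17+22 = 78
DC - U4 - B2 - X1 - J6 - DC: 15+6+5+17+13 = 56
DC - U4 - J6 - B2 - X1 - DC: 15+12+18+5+22 = 72
DC - U4 - J6 - X1 - B2 - DC: 15+12+17+5+17 = 66
DC - U4 - X1 - B2 - J6 - DC: 15+7+5+18+13 = 58
DC - U4 - X1 - J6 - B2 - DC: 15+7+17+18+17 = 74
DC - B2 - U4 - J6 - X1 - DC: 17+6+12+17+22 = 74
DC - B2 - U4 - X1 - J6 - DC: 17+6+7+17+13 = 60
DC - B2 - J6 - U4 - X1 - DC: 17+18+12+7+22 = 76
DC - B2 - X1 - U4 - J6 - DC: 17+5+7+12+13 = 54
DC - J6 - U4 - B2 - X1 - DC: 13+12+6+5+22 = 58
DC - J6 - B2 - U4 - X1 - DC: 13+18+6+7+22 = 66
The minimum is 54.
One optimal route: DC → B2 → X1 → U4 → J6 → DC (or its reverse).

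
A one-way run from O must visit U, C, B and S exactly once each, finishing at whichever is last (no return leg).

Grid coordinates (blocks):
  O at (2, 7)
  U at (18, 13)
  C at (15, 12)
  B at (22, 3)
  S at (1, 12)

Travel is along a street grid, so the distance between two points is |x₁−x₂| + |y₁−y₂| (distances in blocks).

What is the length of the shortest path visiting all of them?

Shortest open route: 38 blocks.

There are 4! = 24 possible orderings.
O - U - C - B - S: 22+4+16+30 = 72
O - U - C - S - B: 22+4+14+30 = 70
O - U - B - C - S: 22+14+16+14 = 66
O - U - B - S - C: 22+14+30+14 = 80
O - U - S - C - B: 22+18+14+16 = 70
O - U - S - B - C: 22+18+30+16 = 86
O - C - U - B - S: 18+4+14+30 = 66
O - C - U - S - B: 18+4+18+30 = 70
O - C - B - U - S: 18+16+14+18 = 66
O - C - B - S - U: 18+16+30+18 = 82
O - C - S - U - B: 18+14+18+14 = 64
O - C - S - B - U: 18+14+30+14 = 76
O - B - U - C - S: 24+14+4+14 = 56
O - B - U - S - C: 24+14+18+14 = 70
… (10 more)
O - S - C - U - B: 6+14+4+14 = 38  ← best
The minimum is 38.
One shortest path: O → S → C → U → B.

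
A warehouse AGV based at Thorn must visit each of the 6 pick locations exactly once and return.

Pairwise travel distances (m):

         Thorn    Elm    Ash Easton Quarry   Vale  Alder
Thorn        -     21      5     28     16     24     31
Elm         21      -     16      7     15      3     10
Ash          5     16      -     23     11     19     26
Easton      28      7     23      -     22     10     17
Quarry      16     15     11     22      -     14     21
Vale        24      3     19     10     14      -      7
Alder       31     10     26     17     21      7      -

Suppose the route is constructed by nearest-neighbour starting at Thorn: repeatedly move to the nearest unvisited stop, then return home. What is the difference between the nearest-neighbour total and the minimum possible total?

Excess over optimum: 6 m.

From Thorn: Ash=5, Quarry=16, Elm=21, Vale=24, Easton=28, Alder=31 → choose Ash (5).
From Ash: Quarry=11, Elm=16, Vale=19, Easton=23, Alder=26 → choose Quarry (11).
From Quarry: Vale=14, Elm=15, Alder=21, Easton=22 → choose Vale (14).
From Vale: Elm=3, Alder=7, Easton=10 → choose Elm (3).
From Elm: Easton=7, Alder=10 → choose Easton (7).
From Easton: Alder=17 → choose Alder (17).
NN route Thorn → Ash → Quarry → Vale → Elm → Easton → Alder → Thorn costs 88.
Optimal: Thorn → Elm → Easton → Vale → Alder → Quarry → Ash → Thorn costs 82 (by enumerating all 360 distinct tours).
Excess = 88 − 82 = 6.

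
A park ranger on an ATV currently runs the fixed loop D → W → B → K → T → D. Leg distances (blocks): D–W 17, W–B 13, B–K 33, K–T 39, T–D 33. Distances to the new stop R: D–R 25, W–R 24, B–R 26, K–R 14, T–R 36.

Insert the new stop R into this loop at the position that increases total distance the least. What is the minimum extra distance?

Minimum extra distance: 7 blocks, inserting R between B and K.

Insertion cost between consecutive stops i–j is d(i,R) + d(R,j) − d(i,j):
  between D and W: 25 + 24 − 17 = 32
  between W and B: 24 + 26 − 13 = 37
  between B and K: 26 + 14 − 33 = 7
  between K and T: 14 + 36 − 39 = 11
  between T and D: 36 + 25 − 33 = 28
Cheapest insertion is between B and K, adding 7.
New total = 135 + 7 = 142.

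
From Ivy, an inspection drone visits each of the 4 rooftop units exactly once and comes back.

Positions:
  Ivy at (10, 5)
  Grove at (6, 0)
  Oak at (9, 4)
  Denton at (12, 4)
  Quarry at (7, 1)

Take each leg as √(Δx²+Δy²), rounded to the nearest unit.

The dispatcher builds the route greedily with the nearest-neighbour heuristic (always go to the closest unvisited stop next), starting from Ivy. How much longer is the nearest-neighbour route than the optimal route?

Excess over optimum: 2.

From Ivy: Oak=1, Denton=2, Quarry=5, Grove=6 → choose Oak (1).
From Oak: Denton=3, Quarry=4, Grove=5 → choose Denton (3).
From Denton: Quarry=6, Grove=7 → choose Quarry (6).
From Quarry: Grove=1 → choose Grove (1).
NN route Ivy → Oak → Denton → Quarry → Grove → Ivy costs 17.
Optimal: Ivy → Oak → Grove → Quarry → Denton → Ivy costs 15 (by enumerating all 12 distinct tours).
Excess = 17 − 15 = 2.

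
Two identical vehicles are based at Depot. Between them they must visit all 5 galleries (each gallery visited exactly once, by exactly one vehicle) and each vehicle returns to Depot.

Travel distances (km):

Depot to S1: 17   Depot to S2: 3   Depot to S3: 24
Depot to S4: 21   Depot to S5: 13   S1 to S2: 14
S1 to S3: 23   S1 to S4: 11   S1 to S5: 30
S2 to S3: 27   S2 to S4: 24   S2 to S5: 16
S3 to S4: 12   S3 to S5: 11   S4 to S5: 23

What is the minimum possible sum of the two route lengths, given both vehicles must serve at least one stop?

Check every non-empty split of the stops between the two vehicles; for each half take its own optimal tour:
  {S1} + {S2, S3, S4, S5}: 34 + 63 = 97
  {S2} + {S1, S3, S4, S5}: 6 + 64 = 70
  {S1, S2} + {S3, S4, S5}: 34 + 57 = 91
  {S3} + {S1, S2, S4, S5}: 48 + 64 = 112
  {S1, S3} + {S2, S4, S5}: 64 + 63 = 127
  {S2, S3} + {S1, S4, S5}: 54 + 64 = 118
  … (15 splits in total)
Best: vehicle 1 Depot → S2 → Depot = 6; vehicle 2 Depot → S1 → S4 → S3 → S5 → Depot = 64; combined 70.

70 km — the smallest possible combined total.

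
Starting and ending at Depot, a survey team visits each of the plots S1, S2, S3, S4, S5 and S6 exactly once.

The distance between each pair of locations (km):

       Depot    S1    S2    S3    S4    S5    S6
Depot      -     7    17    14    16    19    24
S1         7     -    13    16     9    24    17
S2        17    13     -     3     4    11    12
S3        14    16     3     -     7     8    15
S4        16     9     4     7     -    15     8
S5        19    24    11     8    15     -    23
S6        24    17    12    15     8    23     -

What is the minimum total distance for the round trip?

Shortest round trip = 66 km.

Depot-S1-S2-S3-S4-S5-S6-Depot: 7+13+3+7+15+23+24 = 92
Depot-S1-S2-S3-S4-S6-S5-Depot: 7+13+3+7+8+23+19 = 80
Depot-S1-S2-S3-S5-S4-S6-Depot: 7+13+3+8+15+8+24 = 78
Depot-S1-S2-S3-S5-S6-S4-Depot: 7+13+3+8+23+8+16 = 78
Depot-S1-S2-S3-S6-S4-S5-Depot: 7+13+3+15+8+15+19 = 80
Depot-S1-S2-S3-S6-S5-S4-Depot: 7+13+3+15+23+15+16 = 92
Depot-S1-S2-S4-S3-S5-S6-Depot: 7+13+4+7+8+23+24 = 86
Depot-S1-S2-S4-S3-S6-S5-Depot: 7+13+4+7+15+23+19 = 88
… (352 more)
Depot-S1-S4-S6-S2-S3-S5-Depot: 7+9+8+12+3+8+19 = 66  ← best
The minimum is 66.
One optimal route: Depot → S1 → S4 → S6 → S2 → S3 → S5 → Depot (or its reverse).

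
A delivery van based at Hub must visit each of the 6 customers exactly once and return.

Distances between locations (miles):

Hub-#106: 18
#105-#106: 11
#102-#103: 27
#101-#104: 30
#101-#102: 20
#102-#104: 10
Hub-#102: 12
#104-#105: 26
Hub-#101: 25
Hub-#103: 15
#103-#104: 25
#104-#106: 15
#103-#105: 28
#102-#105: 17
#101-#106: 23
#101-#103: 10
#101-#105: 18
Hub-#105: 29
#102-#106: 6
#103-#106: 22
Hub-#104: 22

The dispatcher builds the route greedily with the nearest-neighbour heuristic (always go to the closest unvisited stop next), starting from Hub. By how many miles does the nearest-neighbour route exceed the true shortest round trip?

Excess over optimum: 13 miles.

From Hub: #102=12, #103=15, #106=18, #104=22, #101=25, #105=29 → choose #102 (12).
From #102: #106=6, #104=10, #105=17, #101=20, #103=27 → choose #106 (6).
From #106: #105=11, #104=15, #103=22, #101=23 → choose #105 (11).
From #105: #101=18, #104=26, #103=28 → choose #101 (18).
From #101: #103=10, #104=30 → choose #103 (10).
From #103: #104=25 → choose #104 (25).
NN route Hub → #102 → #106 → #105 → #101 → #103 → #104 → Hub costs 104.
Optimal: Hub → #102 → #104 → #106 → #105 → #101 → #103 → Hub costs 91 (by enumerating all 360 distinct tours).
Excess = 104 − 91 = 13.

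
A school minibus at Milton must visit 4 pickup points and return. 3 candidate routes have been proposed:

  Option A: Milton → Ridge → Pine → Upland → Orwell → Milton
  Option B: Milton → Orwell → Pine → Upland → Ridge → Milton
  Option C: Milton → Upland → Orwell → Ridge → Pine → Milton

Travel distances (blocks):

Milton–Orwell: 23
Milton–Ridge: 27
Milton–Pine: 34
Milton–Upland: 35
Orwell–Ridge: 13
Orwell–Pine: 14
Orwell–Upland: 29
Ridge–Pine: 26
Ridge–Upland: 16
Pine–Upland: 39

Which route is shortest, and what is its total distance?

119 blocks — Option B is the shortest.

Option A: 27 + 26 + 39 + 29 + 23 = 144
Option B: 23 + 14 + 39 + 16 + 27 = 119
Option C: 35 + 29 + 13 + 26 + 34 = 137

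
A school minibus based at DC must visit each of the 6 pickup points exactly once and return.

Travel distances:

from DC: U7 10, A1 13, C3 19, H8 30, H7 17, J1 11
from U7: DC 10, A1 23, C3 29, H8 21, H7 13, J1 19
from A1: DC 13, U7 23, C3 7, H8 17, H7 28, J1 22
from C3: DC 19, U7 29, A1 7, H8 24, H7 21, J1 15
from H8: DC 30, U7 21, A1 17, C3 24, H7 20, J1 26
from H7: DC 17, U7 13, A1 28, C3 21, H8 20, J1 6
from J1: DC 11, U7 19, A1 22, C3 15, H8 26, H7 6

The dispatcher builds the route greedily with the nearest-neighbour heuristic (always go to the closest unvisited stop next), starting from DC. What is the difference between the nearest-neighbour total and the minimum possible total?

Excess over optimum: 6.

From DC: U7=10, J1=11, A1=13, H7=17, C3=19, H8=30 → choose U7 (10).
From U7: H7=13, J1=19, H8=21, A1=23, C3=29 → choose H7 (13).
From H7: J1=6, H8=20, C3=21, A1=28 → choose J1 (6).
From J1: C3=15, A1=22, H8=26 → choose C3 (15).
From C3: A1=7, H8=24 → choose A1 (7).
From A1: H8=17 → choose H8 (17).
NN route DC → U7 → H7 → J1 → C3 → A1 → H8 → DC costs 98.
Optimal: DC → U7 → H8 → H7 → J1 → C3 → A1 → DC costs 92 (by enumerating all 360 distinct tours).
Excess = 98 − 92 = 6.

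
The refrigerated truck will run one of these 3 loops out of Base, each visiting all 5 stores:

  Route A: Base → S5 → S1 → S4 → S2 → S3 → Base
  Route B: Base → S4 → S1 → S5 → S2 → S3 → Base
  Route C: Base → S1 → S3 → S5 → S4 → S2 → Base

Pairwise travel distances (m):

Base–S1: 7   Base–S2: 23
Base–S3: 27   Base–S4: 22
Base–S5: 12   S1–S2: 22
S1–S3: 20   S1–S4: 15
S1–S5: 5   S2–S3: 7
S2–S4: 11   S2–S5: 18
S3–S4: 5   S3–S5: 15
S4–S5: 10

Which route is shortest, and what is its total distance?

Shortest is Route A, total 77 m.

Route A: 12 + 5 + 15 + 11 + 7 + 27 = 77
Route B: 22 + 15 + 5 + 18 + 7 + 27 = 94
Route C: 7 + 20 + 15 + 10 + 11 + 23 = 86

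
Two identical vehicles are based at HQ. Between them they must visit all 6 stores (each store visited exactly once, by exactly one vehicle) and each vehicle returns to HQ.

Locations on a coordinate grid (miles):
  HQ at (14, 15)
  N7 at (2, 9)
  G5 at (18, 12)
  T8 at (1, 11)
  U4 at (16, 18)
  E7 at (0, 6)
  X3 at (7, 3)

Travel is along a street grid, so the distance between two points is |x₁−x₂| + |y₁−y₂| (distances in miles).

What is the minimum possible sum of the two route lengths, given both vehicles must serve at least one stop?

Try each way of splitting the stops between the two vehicles (each non-empty) and, for each split, find the best tour for each vehicle:
  {N7} + {G5, T8, U4, E7, X3}: 36 + 66 = 102
  {G5} + {N7, T8, U4, E7, X3}: 14 + 64 = 78
  {N7, G5} + {T8, U4, E7, X3}: 44 + 62 = 106
  {T8} + {N7, G5, U4, E7, X3}: 34 + 66 = 100
  {N7, T8} + {G5, U4, E7, X3}: 38 + 66 = 104
  {G5, T8} + {N7, U4, E7, X3}: 42 + 62 = 104
  … (31 splits in total)
  {U4} + {N7, G5, T8, E7, X3}: 10 + 62 = 72  ← best
Best: vehicle 1 HQ → U4 → HQ = 10; vehicle 2 HQ → G5 → T8 → N7 → E7 → X3 → HQ = 62; combined 72.

72 miles — the smallest possible combined total.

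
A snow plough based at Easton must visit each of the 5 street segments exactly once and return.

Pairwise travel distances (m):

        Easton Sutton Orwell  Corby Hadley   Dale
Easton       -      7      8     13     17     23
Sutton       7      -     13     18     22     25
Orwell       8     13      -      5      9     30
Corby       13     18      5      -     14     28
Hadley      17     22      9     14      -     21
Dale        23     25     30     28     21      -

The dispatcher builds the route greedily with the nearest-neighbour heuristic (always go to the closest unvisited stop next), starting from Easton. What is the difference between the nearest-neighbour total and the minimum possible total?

From Easton: Sutton=7, Orwell=8, Corby=13, Hadley=17, Dale=23 → choose Sutton (7).
From Sutton: Orwell=13, Corby=18, Hadley=22, Dale=25 → choose Orwell (13).
From Orwell: Corby=5, Hadley=9, Dale=30 → choose Corby (5).
From Corby: Hadley=14, Dale=28 → choose Hadley (14).
From Hadley: Dale=21 → choose Dale (21).
NN route Easton → Sutton → Orwell → Corby → Hadley → Dale → Easton costs 83.
Optimal: Easton → Sutton → Dale → Hadley → Orwell → Corby → Easton costs 80 (by enumerating all 60 distinct tours).
Excess = 83 − 80 = 3.

Excess over optimum: 3 m.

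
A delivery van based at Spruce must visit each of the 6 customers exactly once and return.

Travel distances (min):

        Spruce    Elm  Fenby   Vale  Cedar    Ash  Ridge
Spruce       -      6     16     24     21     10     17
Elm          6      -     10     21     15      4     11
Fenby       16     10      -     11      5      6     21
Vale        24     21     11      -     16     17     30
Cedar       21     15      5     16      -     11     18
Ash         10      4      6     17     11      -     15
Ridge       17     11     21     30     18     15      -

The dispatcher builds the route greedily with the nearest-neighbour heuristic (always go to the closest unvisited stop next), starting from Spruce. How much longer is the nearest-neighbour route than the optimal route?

From Spruce: Elm=6, Ash=10, Fenby=16, Ridge=17, Cedar=21, Vale=24 → choose Elm (6).
From Elm: Ash=4, Fenby=10, Ridge=11, Cedar=15, Vale=21 → choose Ash (4).
From Ash: Fenby=6, Cedar=11, Ridge=15, Vale=17 → choose Fenby (6).
From Fenby: Cedar=5, Vale=11, Ridge=21 → choose Cedar (5).
From Cedar: Vale=16, Ridge=18 → choose Vale (16).
From Vale: Ridge=30 → choose Ridge (30).
NN route Spruce → Elm → Ash → Fenby → Cedar → Vale → Ridge → Spruce costs 84.
Optimal: Spruce → Elm → Ash → Fenby → Vale → Cedar → Ridge → Spruce costs 78 (by enumerating all 360 distinct tours).
Excess = 84 − 78 = 6.

The nearest-neighbour route is 6 min longer than optimal.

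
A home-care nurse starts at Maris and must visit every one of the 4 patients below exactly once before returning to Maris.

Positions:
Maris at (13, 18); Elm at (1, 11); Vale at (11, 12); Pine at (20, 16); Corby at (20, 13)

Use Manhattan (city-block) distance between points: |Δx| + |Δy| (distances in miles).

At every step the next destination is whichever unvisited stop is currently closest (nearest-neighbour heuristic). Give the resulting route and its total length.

Nearest-neighbour total = 64 miles; route Maris → Vale → Corby → Pine → Elm → Maris.

At Maris the remaining stops are Vale 8, Pine 9, Corby 12, Elm 19; go to Vale.
At Vale the remaining stops are Corby 10, Elm 11, Pine 13; go to Corby.
At Corby the remaining stops are Pine 3, Elm 21; go to Pine.
At Pine the remaining stops are Elm 24; go to Elm.
Return Elm→Maris: 19.
Total = 8 + 10 + 3 + 24 + 19 = 64.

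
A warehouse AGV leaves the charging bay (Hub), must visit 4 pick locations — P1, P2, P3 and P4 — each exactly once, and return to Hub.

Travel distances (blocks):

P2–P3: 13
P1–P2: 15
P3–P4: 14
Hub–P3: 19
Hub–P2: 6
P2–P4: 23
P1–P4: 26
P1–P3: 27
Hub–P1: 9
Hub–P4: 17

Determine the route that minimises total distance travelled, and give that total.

There are 12 distinct closed tours to check (reversals are equivalent).
Hub - P1 - P2 - P3 - P4 - Hub: 9+15+13+14+17 = 68
Hub - P1 - P2 - P4 - P3 - Hub: 9+15+23+14+19 = 80
Hub - P1 - P3 - P2 - P4 - Hub: 9+27+13+23+17 = 89
Hub - P1 - P3 - P4 - P2 - Hub: 9+27+14+23+6 = 79
Hub - P1 - P4 - P2 - P3 - Hub: 9+26+23+13+19 = 90
Hub - P1 - P4 - P3 - P2 - Hub: 9+26+14+13+6 = 68
Hub - P2 - P1 - P3 - P4 - Hub: 6+15+27+14+17 = 79
Hub - P2 - P1 - P4 - P3 - Hub: 6+15+26+14+19 = 80
Hub - P2 - P3 - P1 - P4 - Hub: 6+13+27+26+17 = 89
Hub - P2 - P4 - P1 - P3 - Hub: 6+23+26+27+19 = 101
Hub - P3 - P1 - P2 - P4 - Hub: 19+27+15+23+17 = 101
Hub - P3 - P2 - P1 - P4 - Hub: 19+13+15+26+17 = 90
The minimum is 68.
One optimal route: Hub → P1 → P2 → P3 → P4 → Hub (or its reverse).

Minimum total distance: 68 blocks.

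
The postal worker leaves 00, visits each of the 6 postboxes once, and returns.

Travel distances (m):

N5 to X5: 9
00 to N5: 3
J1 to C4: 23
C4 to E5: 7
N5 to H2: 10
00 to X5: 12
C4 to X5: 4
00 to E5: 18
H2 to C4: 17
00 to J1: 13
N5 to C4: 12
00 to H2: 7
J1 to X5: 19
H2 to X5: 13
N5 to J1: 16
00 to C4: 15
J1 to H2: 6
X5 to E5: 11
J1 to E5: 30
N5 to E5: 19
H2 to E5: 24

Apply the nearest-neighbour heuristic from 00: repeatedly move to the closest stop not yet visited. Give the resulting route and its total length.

00 → [N5:3 / H2:7 / X5:12 / J1:13 / C4:15 / E5:18] → N5 (3)
N5 → [X5:9 / H2:10 / C4:12 / J1:16 / E5:19] → X5 (9)
X5 → [C4:4 / E5:11 / H2:13 / J1:19] → C4 (4)
C4 → [E5:7 / H2:17 / J1:23] → E5 (7)
E5 → [H2:24 / J1:30] → H2 (24)
H2 → [J1:6] → J1 (6)
Return J1→00: 13.
Total = 3 + 9 + 4 + 7 + 24 + 6 + 13 = 66.

Total distance 66 m via the nearest-neighbour route 00 → N5 → X5 → C4 → E5 → H2 → J1 → 00.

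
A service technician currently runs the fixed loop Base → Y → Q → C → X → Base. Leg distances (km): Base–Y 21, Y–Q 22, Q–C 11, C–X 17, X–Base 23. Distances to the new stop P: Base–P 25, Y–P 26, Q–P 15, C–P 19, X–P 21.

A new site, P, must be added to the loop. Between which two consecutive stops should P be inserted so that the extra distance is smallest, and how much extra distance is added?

Minimum extra distance: 19 km, inserting P between Y and Q.

Insertion cost between consecutive stops i–j is d(i,P) + d(P,j) − d(i,j):
  between Base and Y: 25 + 26 − 21 = 30
  between Y and Q: 26 + 15 − 22 = 19
  between Q and C: 15 + 19 − 11 = 23
  between C and X: 19 + 21 − 17 = 23
  between X and Base: 21 + 25 − 23 = 23
Cheapest insertion is between Y and Q, adding 19.
New total = 94 + 19 = 113.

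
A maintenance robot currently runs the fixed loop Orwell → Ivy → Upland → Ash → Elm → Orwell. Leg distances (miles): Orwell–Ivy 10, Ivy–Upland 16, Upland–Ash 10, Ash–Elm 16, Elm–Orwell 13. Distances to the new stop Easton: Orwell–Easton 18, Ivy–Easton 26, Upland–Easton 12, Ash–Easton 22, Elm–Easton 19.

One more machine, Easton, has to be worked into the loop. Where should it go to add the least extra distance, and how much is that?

Minimum extra distance: 22 miles, inserting Easton between Ivy and Upland.

Insertion cost between consecutive stops i–j is d(i,Easton) + d(Easton,j) − d(i,j):
  between Orwell and Ivy: 18 + 26 − 10 = 34
  between Ivy and Upland: 26 + 12 − 16 = 22
  between Upland and Ash: 12 + 22 − 10 = 24
  between Ash and Elm: 22 + 19 − 16 = 25
  between Elm and Orwell: 19 + 18 − 13 = 24
Cheapest insertion is between Ivy and Upland, adding 22.
New total = 65 + 22 = 87.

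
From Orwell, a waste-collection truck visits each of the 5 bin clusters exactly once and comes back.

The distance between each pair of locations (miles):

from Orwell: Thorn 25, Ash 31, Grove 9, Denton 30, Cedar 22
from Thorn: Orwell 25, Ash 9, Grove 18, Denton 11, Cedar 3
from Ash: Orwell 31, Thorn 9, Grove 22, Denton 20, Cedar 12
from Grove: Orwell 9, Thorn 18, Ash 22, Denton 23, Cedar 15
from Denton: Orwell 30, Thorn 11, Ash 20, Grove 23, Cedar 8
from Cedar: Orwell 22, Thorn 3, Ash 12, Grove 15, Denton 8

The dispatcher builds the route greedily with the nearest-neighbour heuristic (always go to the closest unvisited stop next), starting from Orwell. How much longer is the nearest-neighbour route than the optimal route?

From Orwell: Grove=9, Cedar=22, Thorn=25, Denton=30, Ash=31 → choose Grove (9).
From Grove: Cedar=15, Thorn=18, Ash=22, Denton=23 → choose Cedar (15).
From Cedar: Thorn=3, Denton=8, Ash=12 → choose Thorn (3).
From Thorn: Ash=9, Denton=11 → choose Ash (9).
From Ash: Denton=20 → choose Denton (20).
NN route Orwell → Grove → Cedar → Thorn → Ash → Denton → Orwell costs 86.
Optimal: Orwell → Grove → Ash → Thorn → Denton → Cedar → Orwell costs 81 (by enumerating all 60 distinct tours).
Excess = 86 − 81 = 5.

5 miles longer than the optimal tour.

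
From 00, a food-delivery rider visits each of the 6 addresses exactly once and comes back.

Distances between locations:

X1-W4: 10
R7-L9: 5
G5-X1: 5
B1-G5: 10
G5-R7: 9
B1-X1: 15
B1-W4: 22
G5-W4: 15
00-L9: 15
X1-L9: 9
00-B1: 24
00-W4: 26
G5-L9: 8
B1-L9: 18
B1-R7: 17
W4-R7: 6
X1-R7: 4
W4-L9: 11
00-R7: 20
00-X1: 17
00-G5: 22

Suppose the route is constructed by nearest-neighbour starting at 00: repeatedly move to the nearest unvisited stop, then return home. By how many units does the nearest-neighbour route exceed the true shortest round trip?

From 00: L9=15, X1=17, R7=20, G5=22, B1=24, W4=26 → choose L9 (15).
From L9: R7=5, G5=8, X1=9, W4=11, B1=18 → choose R7 (5).
From R7: X1=4, W4=6, G5=9, B1=17 → choose X1 (4).
From X1: G5=5, W4=10, B1=15 → choose G5 (5).
From G5: B1=10, W4=15 → choose B1 (10).
From B1: W4=22 → choose W4 (22).
NN route 00 → L9 → R7 → X1 → G5 → B1 → W4 → 00 costs 87.
Optimal: 00 → B1 → G5 → X1 → W4 → R7 → L9 → 00 costs 75 (by enumerating all 360 distinct tours).
Excess = 87 − 75 = 12.

12 longer than the optimal tour.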